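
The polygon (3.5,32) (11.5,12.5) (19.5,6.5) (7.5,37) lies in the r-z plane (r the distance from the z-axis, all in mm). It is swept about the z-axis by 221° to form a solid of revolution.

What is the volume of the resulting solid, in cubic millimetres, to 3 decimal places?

Profile (r,z), 4 vertices: (3.5,32) (11.5,12.5) (19.5,6.5) (7.5,37)
edge 0: (3.5,32)→(11.5,12.5)  cross = 3.5·12.5 − 11.5·32 = -324.2500; (r_i+r_j)·cross = 15·-324.2500 = -4863.7500
edge 1: (11.5,12.5)→(19.5,6.5)  cross = 11.5·6.5 − 19.5·12.5 = -169.0000; (r_i+r_j)·cross = 31·-169.0000 = -5239.0000
edge 2: (19.5,6.5)→(7.5,37)  cross = 19.5·37 − 7.5·6.5 = 672.7500; (r_i+r_j)·cross = 27·672.7500 = 18164.2500
edge 3: (7.5,37)→(3.5,32)  cross = 7.5·32 − 3.5·37 = 110.5000; (r_i+r_j)·cross = 11·110.5000 = 1215.5000
Σcross = 290.0000 → A = |Σcross|/2 = 145.0000 mm²
Σ(r_i+r_j)·cross = 9277.0000 → first moment M = |Σ|/6 = 1546.1667
R_c = M/A = 1546.1667/145.0000 = 10.6632 mm
θ = 221° = 3.857178 rad
V = θ·R_c·A = 3.857178·10.6632·145.0000 = 5963.840 mm³

Volume = 5963.840 mm³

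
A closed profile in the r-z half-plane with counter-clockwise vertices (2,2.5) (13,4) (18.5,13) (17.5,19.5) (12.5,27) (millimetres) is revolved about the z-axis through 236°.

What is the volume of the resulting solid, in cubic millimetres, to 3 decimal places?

Volume = 9579.797 mm³

Profile (r,z), 5 vertices: (2,2.5) (13,4) (18.5,13) (17.5,19.5) (12.5,27)
edge 0: (2,2.5)→(13,4)  cross = 2·4 − 13·2.5 = -24.5000; (r_i+r_j)·cross = 15·-24.5000 = -367.5000
edge 1: (13,4)→(18.5,13)  cross = 13·13 − 18.5·4 = 95.0000; (r_i+r_j)·cross = 31.5·95.0000 = 2992.5000
edge 2: (18.5,13)→(17.5,19.5)  cross = 18.5·19.5 − 17.5·13 = 133.2500; (r_i+r_j)·cross = 36·133.2500 = 4797.0000
edge 3: (17.5,19.5)→(12.5,27)  cross = 17.5·27 − 12.5·19.5 = 228.7500; (r_i+r_j)·cross = 30·228.7500 = 6862.5000
edge 4: (12.5,27)→(2,2.5)  cross = 12.5·2.5 − 2·27 = -22.7500; (r_i+r_j)·cross = 14.5·-22.7500 = -329.8750
Σcross = 409.7500 → A = |Σcross|/2 = 204.8750 mm²
Σ(r_i+r_j)·cross = 13954.6250 → first moment M = |Σ|/6 = 2325.7708
R_c = M/A = 2325.7708/204.8750 = 11.3521 mm
θ = 236° = 4.118977 rad
V = θ·R_c·A = 4.118977·11.3521·204.8750 = 9579.797 mm³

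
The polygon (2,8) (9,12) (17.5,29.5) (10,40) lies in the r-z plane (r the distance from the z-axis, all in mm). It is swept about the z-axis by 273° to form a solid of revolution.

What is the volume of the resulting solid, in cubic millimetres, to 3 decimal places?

Profile (r,z), 4 vertices: (2,8) (9,12) (17.5,29.5) (10,40)
edge 0: (2,8)→(9,12)  cross = 2·12 − 9·8 = -48.0000; (r_i+r_j)·cross = 11·-48.0000 = -528.0000
edge 1: (9,12)→(17.5,29.5)  cross = 9·29.5 − 17.5·12 = 55.5000; (r_i+r_j)·cross = 26.5·55.5000 = 1470.7500
edge 2: (17.5,29.5)→(10,40)  cross = 17.5·40 − 10·29.5 = 405.0000; (r_i+r_j)·cross = 27.5·405.0000 = 11137.5000
edge 3: (10,40)→(2,8)  cross = 10·8 − 2·40 = 0.0000; (r_i+r_j)·cross = 12·0.0000 = 0.0000
Σcross = 412.5000 → A = |Σcross|/2 = 206.2500 mm²
Σ(r_i+r_j)·cross = 12080.2500 → first moment M = |Σ|/6 = 2013.3750
R_c = M/A = 2013.3750/206.2500 = 9.7618 mm
θ = 273° = 4.764749 rad
V = θ·R_c·A = 4.764749·9.7618·206.2500 = 9593.226 mm³

Volume = 9593.226 mm³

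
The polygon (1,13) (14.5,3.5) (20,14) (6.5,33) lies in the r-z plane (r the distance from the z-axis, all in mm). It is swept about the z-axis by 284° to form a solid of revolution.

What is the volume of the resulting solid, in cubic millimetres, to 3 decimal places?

Profile (r,z), 4 vertices: (1,13) (14.5,3.5) (20,14) (6.5,33)
edge 0: (1,13)→(14.5,3.5)  cross = 1·3.5 − 14.5·13 = -185.0000; (r_i+r_j)·cross = 15.5·-185.0000 = -2867.5000
edge 1: (14.5,3.5)→(20,14)  cross = 14.5·14 − 20·3.5 = 133.0000; (r_i+r_j)·cross = 34.5·133.0000 = 4588.5000
edge 2: (20,14)→(6.5,33)  cross = 20·33 − 6.5·14 = 569.0000; (r_i+r_j)·cross = 26.5·569.0000 = 15078.5000
edge 3: (6.5,33)→(1,13)  cross = 6.5·13 − 1·33 = 51.5000; (r_i+r_j)·cross = 7.5·51.5000 = 386.2500
Σcross = 568.5000 → A = |Σcross|/2 = 284.2500 mm²
Σ(r_i+r_j)·cross = 17185.7500 → first moment M = |Σ|/6 = 2864.2917
R_c = M/A = 2864.2917/284.2500 = 10.0767 mm
θ = 284° = 4.956735 rad
V = θ·R_c·A = 4.956735·10.0767·284.2500 = 14197.535 mm³

Volume = 14197.535 mm³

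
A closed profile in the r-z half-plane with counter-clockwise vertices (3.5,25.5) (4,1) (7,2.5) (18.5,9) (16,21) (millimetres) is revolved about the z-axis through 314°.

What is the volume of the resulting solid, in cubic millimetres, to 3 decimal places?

Volume = 13407.979 mm³

Profile (r,z), 5 vertices: (3.5,25.5) (4,1) (7,2.5) (18.5,9) (16,21)
edge 0: (3.5,25.5)→(4,1)  cross = 3.5·1 − 4·25.5 = -98.5000; (r_i+r_j)·cross = 7.5·-98.5000 = -738.7500
edge 1: (4,1)→(7,2.5)  cross = 4·2.5 − 7·1 = 3.0000; (r_i+r_j)·cross = 11·3.0000 = 33.0000
edge 2: (7,2.5)→(18.5,9)  cross = 7·9 − 18.5·2.5 = 16.7500; (r_i+r_j)·cross = 25.5·16.7500 = 427.1250
edge 3: (18.5,9)→(16,21)  cross = 18.5·21 − 16·9 = 244.5000; (r_i+r_j)·cross = 34.5·244.5000 = 8435.2500
edge 4: (16,21)→(3.5,25.5)  cross = 16·25.5 − 3.5·21 = 334.5000; (r_i+r_j)·cross = 19.5·334.5000 = 6522.7500
Σcross = 500.2500 → A = |Σcross|/2 = 250.1250 mm²
Σ(r_i+r_j)·cross = 14679.3750 → first moment M = |Σ|/6 = 2446.5625
R_c = M/A = 2446.5625/250.1250 = 9.7814 mm
θ = 314° = 5.480334 rad
V = θ·R_c·A = 5.480334·9.7814·250.1250 = 13407.979 mm³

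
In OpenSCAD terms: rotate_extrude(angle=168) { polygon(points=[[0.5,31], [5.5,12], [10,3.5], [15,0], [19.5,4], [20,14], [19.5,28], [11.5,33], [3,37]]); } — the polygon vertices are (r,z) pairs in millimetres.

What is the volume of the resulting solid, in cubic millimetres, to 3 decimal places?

Volume = 15701.863 mm³

Profile (r,z), 9 vertices: (0.5,31) (5.5,12) (10,3.5) (15,0) (19.5,4) (20,14) (19.5,28) (11.5,33) (3,37)
edge 0: (0.5,31)→(5.5,12)  cross = 0.5·12 − 5.5·31 = -164.5000; (r_i+r_j)·cross = 6·-164.5000 = -987.0000
edge 1: (5.5,12)→(10,3.5)  cross = 5.5·3.5 − 10·12 = -100.7500; (r_i+r_j)·cross = 15.5·-100.7500 = -1561.6250
edge 2: (10,3.5)→(15,0)  cross = 10·0 − 15·3.5 = -52.5000; (r_i+r_j)·cross = 25·-52.5000 = -1312.5000
edge 3: (15,0)→(19.5,4)  cross = 15·4 − 19.5·0 = 60.0000; (r_i+r_j)·cross = 34.5·60.0000 = 2070.0000
edge 4: (19.5,4)→(20,14)  cross = 19.5·14 − 20·4 = 193.0000; (r_i+r_j)·cross = 39.5·193.0000 = 7623.5000
edge 5: (20,14)→(19.5,28)  cross = 20·28 − 19.5·14 = 287.0000; (r_i+r_j)·cross = 39.5·287.0000 = 11336.5000
edge 6: (19.5,28)→(11.5,33)  cross = 19.5·33 − 11.5·28 = 321.5000; (r_i+r_j)·cross = 31·321.5000 = 9966.5000
edge 7: (11.5,33)→(3,37)  cross = 11.5·37 − 3·33 = 326.5000; (r_i+r_j)·cross = 14.5·326.5000 = 4734.2500
edge 8: (3,37)→(0.5,31)  cross = 3·31 − 0.5·37 = 74.5000; (r_i+r_j)·cross = 3.5·74.5000 = 260.7500
Σcross = 944.7500 → A = |Σcross|/2 = 472.3750 mm²
Σ(r_i+r_j)·cross = 32130.3750 → first moment M = |Σ|/6 = 5355.0625
R_c = M/A = 5355.0625/472.3750 = 11.3365 mm
θ = 168° = 2.932153 rad
V = θ·R_c·A = 2.932153·11.3365·472.3750 = 15701.863 mm³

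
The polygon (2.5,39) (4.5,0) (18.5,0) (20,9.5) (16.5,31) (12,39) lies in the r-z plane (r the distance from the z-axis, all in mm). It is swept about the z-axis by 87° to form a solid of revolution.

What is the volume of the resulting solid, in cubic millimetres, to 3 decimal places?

Profile (r,z), 6 vertices: (2.5,39) (4.5,0) (18.5,0) (20,9.5) (16.5,31) (12,39)
edge 0: (2.5,39)→(4.5,0)  cross = 2.5·0 − 4.5·39 = -175.5000; (r_i+r_j)·cross = 7·-175.5000 = -1228.5000
edge 1: (4.5,0)→(18.5,0)  cross = 4.5·0 − 18.5·0 = 0.0000; (r_i+r_j)·cross = 23·0.0000 = 0.0000
edge 2: (18.5,0)→(20,9.5)  cross = 18.5·9.5 − 20·0 = 175.7500; (r_i+r_j)·cross = 38.5·175.7500 = 6766.3750
edge 3: (20,9.5)→(16.5,31)  cross = 20·31 − 16.5·9.5 = 463.2500; (r_i+r_j)·cross = 36.5·463.2500 = 16908.6250
edge 4: (16.5,31)→(12,39)  cross = 16.5·39 − 12·31 = 271.5000; (r_i+r_j)·cross = 28.5·271.5000 = 7737.7500
edge 5: (12,39)→(2.5,39)  cross = 12·39 − 2.5·39 = 370.5000; (r_i+r_j)·cross = 14.5·370.5000 = 5372.2500
Σcross = 1105.5000 → A = |Σcross|/2 = 552.7500 mm²
Σ(r_i+r_j)·cross = 35556.5000 → first moment M = |Σ|/6 = 5926.0833
R_c = M/A = 5926.0833/552.7500 = 10.7211 mm
θ = 87° = 1.518436 rad
V = θ·R_c·A = 1.518436·10.7211·552.7500 = 8998.381 mm³

Volume = 8998.381 mm³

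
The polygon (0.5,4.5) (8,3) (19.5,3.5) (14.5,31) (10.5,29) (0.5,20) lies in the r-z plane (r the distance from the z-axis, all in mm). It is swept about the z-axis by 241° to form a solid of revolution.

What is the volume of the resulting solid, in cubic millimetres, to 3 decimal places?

Volume = 15572.390 mm³

Profile (r,z), 6 vertices: (0.5,4.5) (8,3) (19.5,3.5) (14.5,31) (10.5,29) (0.5,20)
edge 0: (0.5,4.5)→(8,3)  cross = 0.5·3 − 8·4.5 = -34.5000; (r_i+r_j)·cross = 8.5·-34.5000 = -293.2500
edge 1: (8,3)→(19.5,3.5)  cross = 8·3.5 − 19.5·3 = -30.5000; (r_i+r_j)·cross = 27.5·-30.5000 = -838.7500
edge 2: (19.5,3.5)→(14.5,31)  cross = 19.5·31 − 14.5·3.5 = 553.7500; (r_i+r_j)·cross = 34·553.7500 = 18827.5000
edge 3: (14.5,31)→(10.5,29)  cross = 14.5·29 − 10.5·31 = 95.0000; (r_i+r_j)·cross = 25·95.0000 = 2375.0000
edge 4: (10.5,29)→(0.5,20)  cross = 10.5·20 − 0.5·29 = 195.5000; (r_i+r_j)·cross = 11·195.5000 = 2150.5000
edge 5: (0.5,20)→(0.5,4.5)  cross = 0.5·4.5 − 0.5·20 = -7.7500; (r_i+r_j)·cross = 1·-7.7500 = -7.7500
Σcross = 771.5000 → A = |Σcross|/2 = 385.7500 mm²
Σ(r_i+r_j)·cross = 22213.2500 → first moment M = |Σ|/6 = 3702.2083
R_c = M/A = 3702.2083/385.7500 = 9.5974 mm
θ = 241° = 4.206243 rad
V = θ·R_c·A = 4.206243·9.5974·385.7500 = 15572.390 mm³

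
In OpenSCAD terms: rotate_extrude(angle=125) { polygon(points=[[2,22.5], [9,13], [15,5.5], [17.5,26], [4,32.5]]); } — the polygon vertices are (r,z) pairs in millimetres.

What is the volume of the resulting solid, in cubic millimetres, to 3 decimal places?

Volume = 5183.446 mm³

Profile (r,z), 5 vertices: (2,22.5) (9,13) (15,5.5) (17.5,26) (4,32.5)
edge 0: (2,22.5)→(9,13)  cross = 2·13 − 9·22.5 = -176.5000; (r_i+r_j)·cross = 11·-176.5000 = -1941.5000
edge 1: (9,13)→(15,5.5)  cross = 9·5.5 − 15·13 = -145.5000; (r_i+r_j)·cross = 24·-145.5000 = -3492.0000
edge 2: (15,5.5)→(17.5,26)  cross = 15·26 − 17.5·5.5 = 293.7500; (r_i+r_j)·cross = 32.5·293.7500 = 9546.8750
edge 3: (17.5,26)→(4,32.5)  cross = 17.5·32.5 − 4·26 = 464.7500; (r_i+r_j)·cross = 21.5·464.7500 = 9992.1250
edge 4: (4,32.5)→(2,22.5)  cross = 4·22.5 − 2·32.5 = 25.0000; (r_i+r_j)·cross = 6·25.0000 = 150.0000
Σcross = 461.5000 → A = |Σcross|/2 = 230.7500 mm²
Σ(r_i+r_j)·cross = 14255.5000 → first moment M = |Σ|/6 = 2375.9167
R_c = M/A = 2375.9167/230.7500 = 10.2965 mm
θ = 125° = 2.181662 rad
V = θ·R_c·A = 2.181662·10.2965·230.7500 = 5183.446 mm³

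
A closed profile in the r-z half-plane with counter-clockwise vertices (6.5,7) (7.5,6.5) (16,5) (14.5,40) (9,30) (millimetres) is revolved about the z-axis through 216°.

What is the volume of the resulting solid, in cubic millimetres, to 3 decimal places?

Profile (r,z), 5 vertices: (6.5,7) (7.5,6.5) (16,5) (14.5,40) (9,30)
edge 0: (6.5,7)→(7.5,6.5)  cross = 6.5·6.5 − 7.5·7 = -10.2500; (r_i+r_j)·cross = 14·-10.2500 = -143.5000
edge 1: (7.5,6.5)→(16,5)  cross = 7.5·5 − 16·6.5 = -66.5000; (r_i+r_j)·cross = 23.5·-66.5000 = -1562.7500
edge 2: (16,5)→(14.5,40)  cross = 16·40 − 14.5·5 = 567.5000; (r_i+r_j)·cross = 30.5·567.5000 = 17308.7500
edge 3: (14.5,40)→(9,30)  cross = 14.5·30 − 9·40 = 75.0000; (r_i+r_j)·cross = 23.5·75.0000 = 1762.5000
edge 4: (9,30)→(6.5,7)  cross = 9·7 − 6.5·30 = -132.0000; (r_i+r_j)·cross = 15.5·-132.0000 = -2046.0000
Σcross = 433.7500 → A = |Σcross|/2 = 216.8750 mm²
Σ(r_i+r_j)·cross = 15319.0000 → first moment M = |Σ|/6 = 2553.1667
R_c = M/A = 2553.1667/216.8750 = 11.7725 mm
θ = 216° = 3.769911 rad
V = θ·R_c·A = 3.769911·11.7725·216.8750 = 9625.212 mm³

Volume = 9625.212 mm³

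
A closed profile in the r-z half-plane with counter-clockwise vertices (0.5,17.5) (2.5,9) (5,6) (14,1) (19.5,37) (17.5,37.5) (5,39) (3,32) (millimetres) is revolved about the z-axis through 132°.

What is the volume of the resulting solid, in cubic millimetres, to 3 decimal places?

Profile (r,z), 8 vertices: (0.5,17.5) (2.5,9) (5,6) (14,1) (19.5,37) (17.5,37.5) (5,39) (3,32)
edge 0: (0.5,17.5)→(2.5,9)  cross = 0.5·9 − 2.5·17.5 = -39.2500; (r_i+r_j)·cross = 3·-39.2500 = -117.7500
edge 1: (2.5,9)→(5,6)  cross = 2.5·6 − 5·9 = -30.0000; (r_i+r_j)·cross = 7.5·-30.0000 = -225.0000
edge 2: (5,6)→(14,1)  cross = 5·1 − 14·6 = -79.0000; (r_i+r_j)·cross = 19·-79.0000 = -1501.0000
edge 3: (14,1)→(19.5,37)  cross = 14·37 − 19.5·1 = 498.5000; (r_i+r_j)·cross = 33.5·498.5000 = 16699.7500
edge 4: (19.5,37)→(17.5,37.5)  cross = 19.5·37.5 − 17.5·37 = 83.7500; (r_i+r_j)·cross = 37·83.7500 = 3098.7500
edge 5: (17.5,37.5)→(5,39)  cross = 17.5·39 − 5·37.5 = 495.0000; (r_i+r_j)·cross = 22.5·495.0000 = 11137.5000
edge 6: (5,39)→(3,32)  cross = 5·32 − 3·39 = 43.0000; (r_i+r_j)·cross = 8·43.0000 = 344.0000
edge 7: (3,32)→(0.5,17.5)  cross = 3·17.5 − 0.5·32 = 36.5000; (r_i+r_j)·cross = 3.5·36.5000 = 127.7500
Σcross = 1008.5000 → A = |Σcross|/2 = 504.2500 mm²
Σ(r_i+r_j)·cross = 29564.0000 → first moment M = |Σ|/6 = 4927.3333
R_c = M/A = 4927.3333/504.2500 = 9.7716 mm
θ = 132° = 2.303835 rad
V = θ·R_c·A = 2.303835·9.7716·504.2500 = 11351.761 mm³

Volume = 11351.761 mm³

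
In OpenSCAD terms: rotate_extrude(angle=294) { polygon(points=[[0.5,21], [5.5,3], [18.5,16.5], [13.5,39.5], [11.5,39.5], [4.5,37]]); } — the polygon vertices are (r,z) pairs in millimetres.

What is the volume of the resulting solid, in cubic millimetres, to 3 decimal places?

Volume = 19444.940 mm³

Profile (r,z), 6 vertices: (0.5,21) (5.5,3) (18.5,16.5) (13.5,39.5) (11.5,39.5) (4.5,37)
edge 0: (0.5,21)→(5.5,3)  cross = 0.5·3 − 5.5·21 = -114.0000; (r_i+r_j)·cross = 6·-114.0000 = -684.0000
edge 1: (5.5,3)→(18.5,16.5)  cross = 5.5·16.5 − 18.5·3 = 35.2500; (r_i+r_j)·cross = 24·35.2500 = 846.0000
edge 2: (18.5,16.5)→(13.5,39.5)  cross = 18.5·39.5 − 13.5·16.5 = 508.0000; (r_i+r_j)·cross = 32·508.0000 = 16256.0000
edge 3: (13.5,39.5)→(11.5,39.5)  cross = 13.5·39.5 − 11.5·39.5 = 79.0000; (r_i+r_j)·cross = 25·79.0000 = 1975.0000
edge 4: (11.5,39.5)→(4.5,37)  cross = 11.5·37 − 4.5·39.5 = 247.7500; (r_i+r_j)·cross = 16·247.7500 = 3964.0000
edge 5: (4.5,37)→(0.5,21)  cross = 4.5·21 − 0.5·37 = 76.0000; (r_i+r_j)·cross = 5·76.0000 = 380.0000
Σcross = 832.0000 → A = |Σcross|/2 = 416.0000 mm²
Σ(r_i+r_j)·cross = 22737.0000 → first moment M = |Σ|/6 = 3789.5000
R_c = M/A = 3789.5000/416.0000 = 9.1094 mm
θ = 294° = 5.131268 rad
V = θ·R_c·A = 5.131268·9.1094·416.0000 = 19444.940 mm³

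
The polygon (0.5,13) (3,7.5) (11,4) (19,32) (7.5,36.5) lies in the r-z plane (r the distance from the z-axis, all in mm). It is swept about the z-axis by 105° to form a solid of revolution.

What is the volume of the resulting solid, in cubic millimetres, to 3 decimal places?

Volume = 6054.094 mm³

Profile (r,z), 5 vertices: (0.5,13) (3,7.5) (11,4) (19,32) (7.5,36.5)
edge 0: (0.5,13)→(3,7.5)  cross = 0.5·7.5 − 3·13 = -35.2500; (r_i+r_j)·cross = 3.5·-35.2500 = -123.3750
edge 1: (3,7.5)→(11,4)  cross = 3·4 − 11·7.5 = -70.5000; (r_i+r_j)·cross = 14·-70.5000 = -987.0000
edge 2: (11,4)→(19,32)  cross = 11·32 − 19·4 = 276.0000; (r_i+r_j)·cross = 30·276.0000 = 8280.0000
edge 3: (19,32)→(7.5,36.5)  cross = 19·36.5 − 7.5·32 = 453.5000; (r_i+r_j)·cross = 26.5·453.5000 = 12017.7500
edge 4: (7.5,36.5)→(0.5,13)  cross = 7.5·13 − 0.5·36.5 = 79.2500; (r_i+r_j)·cross = 8·79.2500 = 634.0000
Σcross = 703.0000 → A = |Σcross|/2 = 351.5000 mm²
Σ(r_i+r_j)·cross = 19821.3750 → first moment M = |Σ|/6 = 3303.5625
R_c = M/A = 3303.5625/351.5000 = 9.3985 mm
θ = 105° = 1.832596 rad
V = θ·R_c·A = 1.832596·9.3985·351.5000 = 6054.094 mm³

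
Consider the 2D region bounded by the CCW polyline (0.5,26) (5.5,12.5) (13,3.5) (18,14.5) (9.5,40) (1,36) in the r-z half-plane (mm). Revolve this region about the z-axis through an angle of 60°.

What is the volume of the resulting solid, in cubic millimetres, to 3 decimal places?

Profile (r,z), 6 vertices: (0.5,26) (5.5,12.5) (13,3.5) (18,14.5) (9.5,40) (1,36)
edge 0: (0.5,26)→(5.5,12.5)  cross = 0.5·12.5 − 5.5·26 = -136.7500; (r_i+r_j)·cross = 6·-136.7500 = -820.5000
edge 1: (5.5,12.5)→(13,3.5)  cross = 5.5·3.5 − 13·12.5 = -143.2500; (r_i+r_j)·cross = 18.5·-143.2500 = -2650.1250
edge 2: (13,3.5)→(18,14.5)  cross = 13·14.5 − 18·3.5 = 125.5000; (r_i+r_j)·cross = 31·125.5000 = 3890.5000
edge 3: (18,14.5)→(9.5,40)  cross = 18·40 − 9.5·14.5 = 582.2500; (r_i+r_j)·cross = 27.5·582.2500 = 16011.8750
edge 4: (9.5,40)→(1,36)  cross = 9.5·36 − 1·40 = 302.0000; (r_i+r_j)·cross = 10.5·302.0000 = 3171.0000
edge 5: (1,36)→(0.5,26)  cross = 1·26 − 0.5·36 = 8.0000; (r_i+r_j)·cross = 1.5·8.0000 = 12.0000
Σcross = 737.7500 → A = |Σcross|/2 = 368.8750 mm²
Σ(r_i+r_j)·cross = 19614.7500 → first moment M = |Σ|/6 = 3269.1250
R_c = M/A = 3269.1250/368.8750 = 8.8624 mm
θ = 60° = 1.047198 rad
V = θ·R_c·A = 1.047198·8.8624·368.8750 = 3423.420 mm³

Volume = 3423.420 mm³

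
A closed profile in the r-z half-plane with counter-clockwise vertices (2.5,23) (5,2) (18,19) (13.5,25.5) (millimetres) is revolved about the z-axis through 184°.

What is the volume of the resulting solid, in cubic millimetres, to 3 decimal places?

Profile (r,z), 4 vertices: (2.5,23) (5,2) (18,19) (13.5,25.5)
edge 0: (2.5,23)→(5,2)  cross = 2.5·2 − 5·23 = -110.0000; (r_i+r_j)·cross = 7.5·-110.0000 = -825.0000
edge 1: (5,2)→(18,19)  cross = 5·19 − 18·2 = 59.0000; (r_i+r_j)·cross = 23·59.0000 = 1357.0000
edge 2: (18,19)→(13.5,25.5)  cross = 18·25.5 − 13.5·19 = 202.5000; (r_i+r_j)·cross = 31.5·202.5000 = 6378.7500
edge 3: (13.5,25.5)→(2.5,23)  cross = 13.5·23 − 2.5·25.5 = 246.7500; (r_i+r_j)·cross = 16·246.7500 = 3948.0000
Σcross = 398.2500 → A = |Σcross|/2 = 199.1250 mm²
Σ(r_i+r_j)·cross = 10858.7500 → first moment M = |Σ|/6 = 1809.7917
R_c = M/A = 1809.7917/199.1250 = 9.0887 mm
θ = 184° = 3.211406 rad
V = θ·R_c·A = 3.211406·9.0887·199.1250 = 5811.975 mm³

Volume = 5811.975 mm³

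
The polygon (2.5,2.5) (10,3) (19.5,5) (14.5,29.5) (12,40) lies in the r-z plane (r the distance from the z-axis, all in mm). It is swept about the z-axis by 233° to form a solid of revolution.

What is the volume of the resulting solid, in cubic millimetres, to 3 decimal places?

Volume = 14638.466 mm³

Profile (r,z), 5 vertices: (2.5,2.5) (10,3) (19.5,5) (14.5,29.5) (12,40)
edge 0: (2.5,2.5)→(10,3)  cross = 2.5·3 − 10·2.5 = -17.5000; (r_i+r_j)·cross = 12.5·-17.5000 = -218.7500
edge 1: (10,3)→(19.5,5)  cross = 10·5 − 19.5·3 = -8.5000; (r_i+r_j)·cross = 29.5·-8.5000 = -250.7500
edge 2: (19.5,5)→(14.5,29.5)  cross = 19.5·29.5 − 14.5·5 = 502.7500; (r_i+r_j)·cross = 34·502.7500 = 17093.5000
edge 3: (14.5,29.5)→(12,40)  cross = 14.5·40 − 12·29.5 = 226.0000; (r_i+r_j)·cross = 26.5·226.0000 = 5989.0000
edge 4: (12,40)→(2.5,2.5)  cross = 12·2.5 − 2.5·40 = -70.0000; (r_i+r_j)·cross = 14.5·-70.0000 = -1015.0000
Σcross = 632.7500 → A = |Σcross|/2 = 316.3750 mm²
Σ(r_i+r_j)·cross = 21598.0000 → first moment M = |Σ|/6 = 3599.6667
R_c = M/A = 3599.6667/316.3750 = 11.3778 mm
θ = 233° = 4.066617 rad
V = θ·R_c·A = 4.066617·11.3778·316.3750 = 14638.466 mm³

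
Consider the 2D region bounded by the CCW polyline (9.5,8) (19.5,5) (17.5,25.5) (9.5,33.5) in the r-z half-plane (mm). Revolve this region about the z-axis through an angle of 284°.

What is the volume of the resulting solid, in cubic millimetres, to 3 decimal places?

Volume = 13795.833 mm³

Profile (r,z), 4 vertices: (9.5,8) (19.5,5) (17.5,25.5) (9.5,33.5)
edge 0: (9.5,8)→(19.5,5)  cross = 9.5·5 − 19.5·8 = -108.5000; (r_i+r_j)·cross = 29·-108.5000 = -3146.5000
edge 1: (19.5,5)→(17.5,25.5)  cross = 19.5·25.5 − 17.5·5 = 409.7500; (r_i+r_j)·cross = 37·409.7500 = 15160.7500
edge 2: (17.5,25.5)→(9.5,33.5)  cross = 17.5·33.5 − 9.5·25.5 = 344.0000; (r_i+r_j)·cross = 27·344.0000 = 9288.0000
edge 3: (9.5,33.5)→(9.5,8)  cross = 9.5·8 − 9.5·33.5 = -242.2500; (r_i+r_j)·cross = 19·-242.2500 = -4602.7500
Σcross = 403.0000 → A = |Σcross|/2 = 201.5000 mm²
Σ(r_i+r_j)·cross = 16699.5000 → first moment M = |Σ|/6 = 2783.2500
R_c = M/A = 2783.2500/201.5000 = 13.8127 mm
θ = 284° = 4.956735 rad
V = θ·R_c·A = 4.956735·13.8127·201.5000 = 13795.833 mm³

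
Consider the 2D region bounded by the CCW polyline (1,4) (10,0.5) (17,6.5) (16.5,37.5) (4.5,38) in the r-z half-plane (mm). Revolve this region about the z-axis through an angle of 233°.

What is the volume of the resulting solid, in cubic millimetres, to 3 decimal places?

Volume = 19226.712 mm³

Profile (r,z), 5 vertices: (1,4) (10,0.5) (17,6.5) (16.5,37.5) (4.5,38)
edge 0: (1,4)→(10,0.5)  cross = 1·0.5 − 10·4 = -39.5000; (r_i+r_j)·cross = 11·-39.5000 = -434.5000
edge 1: (10,0.5)→(17,6.5)  cross = 10·6.5 − 17·0.5 = 56.5000; (r_i+r_j)·cross = 27·56.5000 = 1525.5000
edge 2: (17,6.5)→(16.5,37.5)  cross = 17·37.5 − 16.5·6.5 = 530.2500; (r_i+r_j)·cross = 33.5·530.2500 = 17763.3750
edge 3: (16.5,37.5)→(4.5,38)  cross = 16.5·38 − 4.5·37.5 = 458.2500; (r_i+r_j)·cross = 21·458.2500 = 9623.2500
edge 4: (4.5,38)→(1,4)  cross = 4.5·4 − 1·38 = -20.0000; (r_i+r_j)·cross = 5.5·-20.0000 = -110.0000
Σcross = 985.5000 → A = |Σcross|/2 = 492.7500 mm²
Σ(r_i+r_j)·cross = 28367.6250 → first moment M = |Σ|/6 = 4727.9375
R_c = M/A = 4727.9375/492.7500 = 9.5950 mm
θ = 233° = 4.066617 rad
V = θ·R_c·A = 4.066617·9.5950·492.7500 = 19226.712 mm³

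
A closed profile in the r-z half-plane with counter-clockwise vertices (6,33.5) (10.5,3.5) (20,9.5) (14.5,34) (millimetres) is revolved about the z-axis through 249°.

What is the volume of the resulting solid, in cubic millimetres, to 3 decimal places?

Profile (r,z), 4 vertices: (6,33.5) (10.5,3.5) (20,9.5) (14.5,34)
edge 0: (6,33.5)→(10.5,3.5)  cross = 6·3.5 − 10.5·33.5 = -330.7500; (r_i+r_j)·cross = 16.5·-330.7500 = -5457.3750
edge 1: (10.5,3.5)→(20,9.5)  cross = 10.5·9.5 − 20·3.5 = 29.7500; (r_i+r_j)·cross = 30.5·29.7500 = 907.3750
edge 2: (20,9.5)→(14.5,34)  cross = 20·34 − 14.5·9.5 = 542.2500; (r_i+r_j)·cross = 34.5·542.2500 = 18707.6250
edge 3: (14.5,34)→(6,33.5)  cross = 14.5·33.5 − 6·34 = 281.7500; (r_i+r_j)·cross = 20.5·281.7500 = 5775.8750
Σcross = 523.0000 → A = |Σcross|/2 = 261.5000 mm²
Σ(r_i+r_j)·cross = 19933.5000 → first moment M = |Σ|/6 = 3322.2500
R_c = M/A = 3322.2500/261.5000 = 12.7046 mm
θ = 249° = 4.345870 rad
V = θ·R_c·A = 4.345870·12.7046·261.5000 = 14438.066 mm³

Volume = 14438.066 mm³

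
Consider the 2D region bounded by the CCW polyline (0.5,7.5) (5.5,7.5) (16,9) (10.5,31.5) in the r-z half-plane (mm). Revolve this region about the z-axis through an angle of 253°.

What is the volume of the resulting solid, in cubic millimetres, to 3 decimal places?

Profile (r,z), 4 vertices: (0.5,7.5) (5.5,7.5) (16,9) (10.5,31.5)
edge 0: (0.5,7.5)→(5.5,7.5)  cross = 0.5·7.5 − 5.5·7.5 = -37.5000; (r_i+r_j)·cross = 6·-37.5000 = -225.0000
edge 1: (5.5,7.5)→(16,9)  cross = 5.5·9 − 16·7.5 = -70.5000; (r_i+r_j)·cross = 21.5·-70.5000 = -1515.7500
edge 2: (16,9)→(10.5,31.5)  cross = 16·31.5 − 10.5·9 = 409.5000; (r_i+r_j)·cross = 26.5·409.5000 = 10851.7500
edge 3: (10.5,31.5)→(0.5,7.5)  cross = 10.5·7.5 − 0.5·31.5 = 63.0000; (r_i+r_j)·cross = 11·63.0000 = 693.0000
Σcross = 364.5000 → A = |Σcross|/2 = 182.2500 mm²
Σ(r_i+r_j)·cross = 9804.0000 → first moment M = |Σ|/6 = 1634.0000
R_c = M/A = 1634.0000/182.2500 = 8.9657 mm
θ = 253° = 4.415683 rad
V = θ·R_c·A = 4.415683·8.9657·182.2500 = 7215.226 mm³

Volume = 7215.226 mm³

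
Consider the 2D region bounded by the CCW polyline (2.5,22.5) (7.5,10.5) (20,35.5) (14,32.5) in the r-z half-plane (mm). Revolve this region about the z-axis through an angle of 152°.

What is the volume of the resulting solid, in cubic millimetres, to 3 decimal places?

Profile (r,z), 4 vertices: (2.5,22.5) (7.5,10.5) (20,35.5) (14,32.5)
edge 0: (2.5,22.5)→(7.5,10.5)  cross = 2.5·10.5 − 7.5·22.5 = -142.5000; (r_i+r_j)·cross = 10·-142.5000 = -1425.0000
edge 1: (7.5,10.5)→(20,35.5)  cross = 7.5·35.5 − 20·10.5 = 56.2500; (r_i+r_j)·cross = 27.5·56.2500 = 1546.8750
edge 2: (20,35.5)→(14,32.5)  cross = 20·32.5 − 14·35.5 = 153.0000; (r_i+r_j)·cross = 34·153.0000 = 5202.0000
edge 3: (14,32.5)→(2.5,22.5)  cross = 14·22.5 − 2.5·32.5 = 233.7500; (r_i+r_j)·cross = 16.5·233.7500 = 3856.8750
Σcross = 300.5000 → A = |Σcross|/2 = 150.2500 mm²
Σ(r_i+r_j)·cross = 9180.7500 → first moment M = |Σ|/6 = 1530.1250
R_c = M/A = 1530.1250/150.2500 = 10.1839 mm
θ = 152° = 2.652900 rad
V = θ·R_c·A = 2.652900·10.1839·150.2500 = 4059.269 mm³

Volume = 4059.269 mm³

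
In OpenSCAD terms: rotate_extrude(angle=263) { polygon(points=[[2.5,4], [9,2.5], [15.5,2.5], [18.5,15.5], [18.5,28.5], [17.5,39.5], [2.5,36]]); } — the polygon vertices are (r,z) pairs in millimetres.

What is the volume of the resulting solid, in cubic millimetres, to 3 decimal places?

Profile (r,z), 7 vertices: (2.5,4) (9,2.5) (15.5,2.5) (18.5,15.5) (18.5,28.5) (17.5,39.5) (2.5,36)
edge 0: (2.5,4)→(9,2.5)  cross = 2.5·2.5 − 9·4 = -29.7500; (r_i+r_j)·cross = 11.5·-29.7500 = -342.1250
edge 1: (9,2.5)→(15.5,2.5)  cross = 9·2.5 − 15.5·2.5 = -16.2500; (r_i+r_j)·cross = 24.5·-16.2500 = -398.1250
edge 2: (15.5,2.5)→(18.5,15.5)  cross = 15.5·15.5 − 18.5·2.5 = 194.0000; (r_i+r_j)·cross = 34·194.0000 = 6596.0000
edge 3: (18.5,15.5)→(18.5,28.5)  cross = 18.5·28.5 − 18.5·15.5 = 240.5000; (r_i+r_j)·cross = 37·240.5000 = 8898.5000
edge 4: (18.5,28.5)→(17.5,39.5)  cross = 18.5·39.5 − 17.5·28.5 = 232.0000; (r_i+r_j)·cross = 36·232.0000 = 8352.0000
edge 5: (17.5,39.5)→(2.5,36)  cross = 17.5·36 − 2.5·39.5 = 531.2500; (r_i+r_j)·cross = 20·531.2500 = 10625.0000
edge 6: (2.5,36)→(2.5,4)  cross = 2.5·4 − 2.5·36 = -80.0000; (r_i+r_j)·cross = 5·-80.0000 = -400.0000
Σcross = 1071.7500 → A = |Σcross|/2 = 535.8750 mm²
Σ(r_i+r_j)·cross = 33331.2500 → first moment M = |Σ|/6 = 5555.2083
R_c = M/A = 5555.2083/535.8750 = 10.3666 mm
θ = 263° = 4.590216 rad
V = θ·R_c·A = 4.590216·10.3666·535.8750 = 25499.606 mm³

Volume = 25499.606 mm³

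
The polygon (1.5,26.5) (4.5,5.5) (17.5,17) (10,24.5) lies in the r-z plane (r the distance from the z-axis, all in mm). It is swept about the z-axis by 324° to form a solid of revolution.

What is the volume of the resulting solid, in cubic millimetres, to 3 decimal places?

Volume = 8143.008 mm³

Profile (r,z), 4 vertices: (1.5,26.5) (4.5,5.5) (17.5,17) (10,24.5)
edge 0: (1.5,26.5)→(4.5,5.5)  cross = 1.5·5.5 − 4.5·26.5 = -111.0000; (r_i+r_j)·cross = 6·-111.0000 = -666.0000
edge 1: (4.5,5.5)→(17.5,17)  cross = 4.5·17 − 17.5·5.5 = -19.7500; (r_i+r_j)·cross = 22·-19.7500 = -434.5000
edge 2: (17.5,17)→(10,24.5)  cross = 17.5·24.5 − 10·17 = 258.7500; (r_i+r_j)·cross = 27.5·258.7500 = 7115.6250
edge 3: (10,24.5)→(1.5,26.5)  cross = 10·26.5 − 1.5·24.5 = 228.2500; (r_i+r_j)·cross = 11.5·228.2500 = 2624.8750
Σcross = 356.2500 → A = |Σcross|/2 = 178.1250 mm²
Σ(r_i+r_j)·cross = 8640.0000 → first moment M = |Σ|/6 = 1440.0000
R_c = M/A = 1440.0000/178.1250 = 8.0842 mm
θ = 324° = 5.654867 rad
V = θ·R_c·A = 5.654867·8.0842·178.1250 = 8143.008 mm³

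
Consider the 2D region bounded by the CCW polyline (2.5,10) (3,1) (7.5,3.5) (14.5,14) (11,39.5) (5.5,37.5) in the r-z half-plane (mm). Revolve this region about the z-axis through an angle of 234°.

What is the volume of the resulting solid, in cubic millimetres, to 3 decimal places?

Volume = 9981.128 mm³

Profile (r,z), 6 vertices: (2.5,10) (3,1) (7.5,3.5) (14.5,14) (11,39.5) (5.5,37.5)
edge 0: (2.5,10)→(3,1)  cross = 2.5·1 − 3·10 = -27.5000; (r_i+r_j)·cross = 5.5·-27.5000 = -151.2500
edge 1: (3,1)→(7.5,3.5)  cross = 3·3.5 − 7.5·1 = 3.0000; (r_i+r_j)·cross = 10.5·3.0000 = 31.5000
edge 2: (7.5,3.5)→(14.5,14)  cross = 7.5·14 − 14.5·3.5 = 54.2500; (r_i+r_j)·cross = 22·54.2500 = 1193.5000
edge 3: (14.5,14)→(11,39.5)  cross = 14.5·39.5 − 11·14 = 418.7500; (r_i+r_j)·cross = 25.5·418.7500 = 10678.1250
edge 4: (11,39.5)→(5.5,37.5)  cross = 11·37.5 − 5.5·39.5 = 195.2500; (r_i+r_j)·cross = 16.5·195.2500 = 3221.6250
edge 5: (5.5,37.5)→(2.5,10)  cross = 5.5·10 − 2.5·37.5 = -38.7500; (r_i+r_j)·cross = 8·-38.7500 = -310.0000
Σcross = 605.0000 → A = |Σcross|/2 = 302.5000 mm²
Σ(r_i+r_j)·cross = 14663.5000 → first moment M = |Σ|/6 = 2443.9167
R_c = M/A = 2443.9167/302.5000 = 8.0791 mm
θ = 234° = 4.084070 rad
V = θ·R_c·A = 4.084070·8.0791·302.5000 = 9981.128 mm³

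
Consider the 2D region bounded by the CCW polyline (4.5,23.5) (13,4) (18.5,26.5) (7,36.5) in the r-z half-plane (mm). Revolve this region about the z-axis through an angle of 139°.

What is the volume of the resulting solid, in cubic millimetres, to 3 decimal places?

Volume = 6461.671 mm³

Profile (r,z), 4 vertices: (4.5,23.5) (13,4) (18.5,26.5) (7,36.5)
edge 0: (4.5,23.5)→(13,4)  cross = 4.5·4 − 13·23.5 = -287.5000; (r_i+r_j)·cross = 17.5·-287.5000 = -5031.2500
edge 1: (13,4)→(18.5,26.5)  cross = 13·26.5 − 18.5·4 = 270.5000; (r_i+r_j)·cross = 31.5·270.5000 = 8520.7500
edge 2: (18.5,26.5)→(7,36.5)  cross = 18.5·36.5 − 7·26.5 = 489.7500; (r_i+r_j)·cross = 25.5·489.7500 = 12488.6250
edge 3: (7,36.5)→(4.5,23.5)  cross = 7·23.5 − 4.5·36.5 = 0.2500; (r_i+r_j)·cross = 11.5·0.2500 = 2.8750
Σcross = 473.0000 → A = |Σcross|/2 = 236.5000 mm²
Σ(r_i+r_j)·cross = 15981.0000 → first moment M = |Σ|/6 = 2663.5000
R_c = M/A = 2663.5000/236.5000 = 11.2622 mm
θ = 139° = 2.426008 rad
V = θ·R_c·A = 2.426008·11.2622·236.5000 = 6461.671 mm³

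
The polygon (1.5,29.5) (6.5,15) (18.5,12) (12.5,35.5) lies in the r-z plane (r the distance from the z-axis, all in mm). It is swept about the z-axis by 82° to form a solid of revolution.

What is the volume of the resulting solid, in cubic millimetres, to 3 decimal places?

Volume = 3288.053 mm³

Profile (r,z), 4 vertices: (1.5,29.5) (6.5,15) (18.5,12) (12.5,35.5)
edge 0: (1.5,29.5)→(6.5,15)  cross = 1.5·15 − 6.5·29.5 = -169.2500; (r_i+r_j)·cross = 8·-169.2500 = -1354.0000
edge 1: (6.5,15)→(18.5,12)  cross = 6.5·12 − 18.5·15 = -199.5000; (r_i+r_j)·cross = 25·-199.5000 = -4987.5000
edge 2: (18.5,12)→(12.5,35.5)  cross = 18.5·35.5 − 12.5·12 = 506.7500; (r_i+r_j)·cross = 31·506.7500 = 15709.2500
edge 3: (12.5,35.5)→(1.5,29.5)  cross = 12.5·29.5 − 1.5·35.5 = 315.5000; (r_i+r_j)·cross = 14·315.5000 = 4417.0000
Σcross = 453.5000 → A = |Σcross|/2 = 226.7500 mm²
Σ(r_i+r_j)·cross = 13784.7500 → first moment M = |Σ|/6 = 2297.4583
R_c = M/A = 2297.4583/226.7500 = 10.1321 mm
θ = 82° = 1.431170 rad
V = θ·R_c·A = 1.431170·10.1321·226.7500 = 3288.053 mm³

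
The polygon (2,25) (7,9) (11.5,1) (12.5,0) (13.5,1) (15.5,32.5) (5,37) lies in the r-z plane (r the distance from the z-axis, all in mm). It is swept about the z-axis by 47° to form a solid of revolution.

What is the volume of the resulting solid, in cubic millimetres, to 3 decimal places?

Profile (r,z), 7 vertices: (2,25) (7,9) (11.5,1) (12.5,0) (13.5,1) (15.5,32.5) (5,37)
edge 0: (2,25)→(7,9)  cross = 2·9 − 7·25 = -157.0000; (r_i+r_j)·cross = 9·-157.0000 = -1413.0000
edge 1: (7,9)→(11.5,1)  cross = 7·1 − 11.5·9 = -96.5000; (r_i+r_j)·cross = 18.5·-96.5000 = -1785.2500
edge 2: (11.5,1)→(12.5,0)  cross = 11.5·0 − 12.5·1 = -12.5000; (r_i+r_j)·cross = 24·-12.5000 = -300.0000
edge 3: (12.5,0)→(13.5,1)  cross = 12.5·1 − 13.5·0 = 12.5000; (r_i+r_j)·cross = 26·12.5000 = 325.0000
edge 4: (13.5,1)→(15.5,32.5)  cross = 13.5·32.5 − 15.5·1 = 423.2500; (r_i+r_j)·cross = 29·423.2500 = 12274.2500
edge 5: (15.5,32.5)→(5,37)  cross = 15.5·37 − 5·32.5 = 411.0000; (r_i+r_j)·cross = 20.5·411.0000 = 8425.5000
edge 6: (5,37)→(2,25)  cross = 5·25 − 2·37 = 51.0000; (r_i+r_j)·cross = 7·51.0000 = 357.0000
Σcross = 631.7500 → A = |Σcross|/2 = 315.8750 mm²
Σ(r_i+r_j)·cross = 17883.5000 → first moment M = |Σ|/6 = 2980.5833
R_c = M/A = 2980.5833/315.8750 = 9.4360 mm
θ = 47° = 0.820305 rad
V = θ·R_c·A = 0.820305·9.4360·315.8750 = 2444.987 mm³

Volume = 2444.987 mm³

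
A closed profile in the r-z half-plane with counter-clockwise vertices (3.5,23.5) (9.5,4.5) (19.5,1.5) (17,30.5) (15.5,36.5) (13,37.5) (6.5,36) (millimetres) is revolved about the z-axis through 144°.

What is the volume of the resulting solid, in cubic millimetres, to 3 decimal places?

Volume = 11910.092 mm³

Profile (r,z), 7 vertices: (3.5,23.5) (9.5,4.5) (19.5,1.5) (17,30.5) (15.5,36.5) (13,37.5) (6.5,36)
edge 0: (3.5,23.5)→(9.5,4.5)  cross = 3.5·4.5 − 9.5·23.5 = -207.5000; (r_i+r_j)·cross = 13·-207.5000 = -2697.5000
edge 1: (9.5,4.5)→(19.5,1.5)  cross = 9.5·1.5 − 19.5·4.5 = -73.5000; (r_i+r_j)·cross = 29·-73.5000 = -2131.5000
edge 2: (19.5,1.5)→(17,30.5)  cross = 19.5·30.5 − 17·1.5 = 569.2500; (r_i+r_j)·cross = 36.5·569.2500 = 20777.6250
edge 3: (17,30.5)→(15.5,36.5)  cross = 17·36.5 − 15.5·30.5 = 147.7500; (r_i+r_j)·cross = 32.5·147.7500 = 4801.8750
edge 4: (15.5,36.5)→(13,37.5)  cross = 15.5·37.5 − 13·36.5 = 106.7500; (r_i+r_j)·cross = 28.5·106.7500 = 3042.3750
edge 5: (13,37.5)→(6.5,36)  cross = 13·36 − 6.5·37.5 = 224.2500; (r_i+r_j)·cross = 19.5·224.2500 = 4372.8750
edge 6: (6.5,36)→(3.5,23.5)  cross = 6.5·23.5 − 3.5·36 = 26.7500; (r_i+r_j)·cross = 10·26.7500 = 267.5000
Σcross = 793.7500 → A = |Σcross|/2 = 396.8750 mm²
Σ(r_i+r_j)·cross = 28433.2500 → first moment M = |Σ|/6 = 4738.8750
R_c = M/A = 4738.8750/396.8750 = 11.9405 mm
θ = 144° = 2.513274 rad
V = θ·R_c·A = 2.513274·11.9405·396.8750 = 11910.092 mm³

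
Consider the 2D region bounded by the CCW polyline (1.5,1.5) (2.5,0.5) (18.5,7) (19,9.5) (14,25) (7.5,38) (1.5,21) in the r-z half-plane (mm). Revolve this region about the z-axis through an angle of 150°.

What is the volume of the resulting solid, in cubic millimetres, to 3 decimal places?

Profile (r,z), 7 vertices: (1.5,1.5) (2.5,0.5) (18.5,7) (19,9.5) (14,25) (7.5,38) (1.5,21)
edge 0: (1.5,1.5)→(2.5,0.5)  cross = 1.5·0.5 − 2.5·1.5 = -3.0000; (r_i+r_j)·cross = 4·-3.0000 = -12.0000
edge 1: (2.5,0.5)→(18.5,7)  cross = 2.5·7 − 18.5·0.5 = 8.2500; (r_i+r_j)·cross = 21·8.2500 = 173.2500
edge 2: (18.5,7)→(19,9.5)  cross = 18.5·9.5 − 19·7 = 42.7500; (r_i+r_j)·cross = 37.5·42.7500 = 1603.1250
edge 3: (19,9.5)→(14,25)  cross = 19·25 − 14·9.5 = 342.0000; (r_i+r_j)·cross = 33·342.0000 = 11286.0000
edge 4: (14,25)→(7.5,38)  cross = 14·38 − 7.5·25 = 344.5000; (r_i+r_j)·cross = 21.5·344.5000 = 7406.7500
edge 5: (7.5,38)→(1.5,21)  cross = 7.5·21 − 1.5·38 = 100.5000; (r_i+r_j)·cross = 9·100.5000 = 904.5000
edge 6: (1.5,21)→(1.5,1.5)  cross = 1.5·1.5 − 1.5·21 = -29.2500; (r_i+r_j)·cross = 3·-29.2500 = -87.7500
Σcross = 805.7500 → A = |Σcross|/2 = 402.8750 mm²
Σ(r_i+r_j)·cross = 21273.8750 → first moment M = |Σ|/6 = 3545.6458
R_c = M/A = 3545.6458/402.8750 = 8.8009 mm
θ = 150° = 2.617994 rad
V = θ·R_c·A = 2.617994·8.8009·402.8750 = 9282.479 mm³

Volume = 9282.479 mm³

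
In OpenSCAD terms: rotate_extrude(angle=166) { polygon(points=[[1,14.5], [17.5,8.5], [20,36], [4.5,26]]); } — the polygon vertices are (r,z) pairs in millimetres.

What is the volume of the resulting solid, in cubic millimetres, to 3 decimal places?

Volume = 10478.254 mm³

Profile (r,z), 4 vertices: (1,14.5) (17.5,8.5) (20,36) (4.5,26)
edge 0: (1,14.5)→(17.5,8.5)  cross = 1·8.5 − 17.5·14.5 = -245.2500; (r_i+r_j)·cross = 18.5·-245.2500 = -4537.1250
edge 1: (17.5,8.5)→(20,36)  cross = 17.5·36 − 20·8.5 = 460.0000; (r_i+r_j)·cross = 37.5·460.0000 = 17250.0000
edge 2: (20,36)→(4.5,26)  cross = 20·26 − 4.5·36 = 358.0000; (r_i+r_j)·cross = 24.5·358.0000 = 8771.0000
edge 3: (4.5,26)→(1,14.5)  cross = 4.5·14.5 − 1·26 = 39.2500; (r_i+r_j)·cross = 5.5·39.2500 = 215.8750
Σcross = 612.0000 → A = |Σcross|/2 = 306.0000 mm²
Σ(r_i+r_j)·cross = 21699.7500 → first moment M = |Σ|/6 = 3616.6250
R_c = M/A = 3616.6250/306.0000 = 11.8190 mm
θ = 166° = 2.897247 rad
V = θ·R_c·A = 2.897247·11.8190·306.0000 = 10478.254 mm³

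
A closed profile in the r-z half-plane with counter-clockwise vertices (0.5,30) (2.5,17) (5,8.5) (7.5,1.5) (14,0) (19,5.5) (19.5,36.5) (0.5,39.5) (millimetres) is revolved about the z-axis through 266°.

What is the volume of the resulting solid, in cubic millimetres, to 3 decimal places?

Volume = 29646.425 mm³

Profile (r,z), 8 vertices: (0.5,30) (2.5,17) (5,8.5) (7.5,1.5) (14,0) (19,5.5) (19.5,36.5) (0.5,39.5)
edge 0: (0.5,30)→(2.5,17)  cross = 0.5·17 − 2.5·30 = -66.5000; (r_i+r_j)·cross = 3·-66.5000 = -199.5000
edge 1: (2.5,17)→(5,8.5)  cross = 2.5·8.5 − 5·17 = -63.7500; (r_i+r_j)·cross = 7.5·-63.7500 = -478.1250
edge 2: (5,8.5)→(7.5,1.5)  cross = 5·1.5 − 7.5·8.5 = -56.2500; (r_i+r_j)·cross = 12.5·-56.2500 = -703.1250
edge 3: (7.5,1.5)→(14,0)  cross = 7.5·0 − 14·1.5 = -21.0000; (r_i+r_j)·cross = 21.5·-21.0000 = -451.5000
edge 4: (14,0)→(19,5.5)  cross = 14·5.5 − 19·0 = 77.0000; (r_i+r_j)·cross = 33·77.0000 = 2541.0000
edge 5: (19,5.5)→(19.5,36.5)  cross = 19·36.5 − 19.5·5.5 = 586.2500; (r_i+r_j)·cross = 38.5·586.2500 = 22570.6250
edge 6: (19.5,36.5)→(0.5,39.5)  cross = 19.5·39.5 − 0.5·36.5 = 752.0000; (r_i+r_j)·cross = 20·752.0000 = 15040.0000
edge 7: (0.5,39.5)→(0.5,30)  cross = 0.5·30 − 0.5·39.5 = -4.7500; (r_i+r_j)·cross = 1·-4.7500 = -4.7500
Σcross = 1203.0000 → A = |Σcross|/2 = 601.5000 mm²
Σ(r_i+r_j)·cross = 38314.6250 → first moment M = |Σ|/6 = 6385.7708
R_c = M/A = 6385.7708/601.5000 = 10.6164 mm
θ = 266° = 4.642576 rad
V = θ·R_c·A = 4.642576·10.6164·601.5000 = 29646.425 mm³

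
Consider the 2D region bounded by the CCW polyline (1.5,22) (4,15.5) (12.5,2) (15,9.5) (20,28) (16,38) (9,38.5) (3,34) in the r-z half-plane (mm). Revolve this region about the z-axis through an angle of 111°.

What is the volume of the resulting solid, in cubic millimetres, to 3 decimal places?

Volume = 8881.017 mm³

Profile (r,z), 8 vertices: (1.5,22) (4,15.5) (12.5,2) (15,9.5) (20,28) (16,38) (9,38.5) (3,34)
edge 0: (1.5,22)→(4,15.5)  cross = 1.5·15.5 − 4·22 = -64.7500; (r_i+r_j)·cross = 5.5·-64.7500 = -356.1250
edge 1: (4,15.5)→(12.5,2)  cross = 4·2 − 12.5·15.5 = -185.7500; (r_i+r_j)·cross = 16.5·-185.7500 = -3064.8750
edge 2: (12.5,2)→(15,9.5)  cross = 12.5·9.5 − 15·2 = 88.7500; (r_i+r_j)·cross = 27.5·88.7500 = 2440.6250
edge 3: (15,9.5)→(20,28)  cross = 15·28 − 20·9.5 = 230.0000; (r_i+r_j)·cross = 35·230.0000 = 8050.0000
edge 4: (20,28)→(16,38)  cross = 20·38 − 16·28 = 312.0000; (r_i+r_j)·cross = 36·312.0000 = 11232.0000
edge 5: (16,38)→(9,38.5)  cross = 16·38.5 − 9·38 = 274.0000; (r_i+r_j)·cross = 25·274.0000 = 6850.0000
edge 6: (9,38.5)→(3,34)  cross = 9·34 − 3·38.5 = 190.5000; (r_i+r_j)·cross = 12·190.5000 = 2286.0000
edge 7: (3,34)→(1.5,22)  cross = 3·22 − 1.5·34 = 15.0000; (r_i+r_j)·cross = 4.5·15.0000 = 67.5000
Σcross = 859.7500 → A = |Σcross|/2 = 429.8750 mm²
Σ(r_i+r_j)·cross = 27505.1250 → first moment M = |Σ|/6 = 4584.1875
R_c = M/A = 4584.1875/429.8750 = 10.6640 mm
θ = 111° = 1.937315 rad
V = θ·R_c·A = 1.937315·10.6640·429.8750 = 8881.017 mm³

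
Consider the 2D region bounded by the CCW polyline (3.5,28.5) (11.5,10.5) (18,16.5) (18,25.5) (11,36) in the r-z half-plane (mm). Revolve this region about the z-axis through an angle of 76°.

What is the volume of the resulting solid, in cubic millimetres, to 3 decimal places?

Volume = 3286.363 mm³

Profile (r,z), 5 vertices: (3.5,28.5) (11.5,10.5) (18,16.5) (18,25.5) (11,36)
edge 0: (3.5,28.5)→(11.5,10.5)  cross = 3.5·10.5 − 11.5·28.5 = -291.0000; (r_i+r_j)·cross = 15·-291.0000 = -4365.0000
edge 1: (11.5,10.5)→(18,16.5)  cross = 11.5·16.5 − 18·10.5 = 0.7500; (r_i+r_j)·cross = 29.5·0.7500 = 22.1250
edge 2: (18,16.5)→(18,25.5)  cross = 18·25.5 − 18·16.5 = 162.0000; (r_i+r_j)·cross = 36·162.0000 = 5832.0000
edge 3: (18,25.5)→(11,36)  cross = 18·36 − 11·25.5 = 367.5000; (r_i+r_j)·cross = 29·367.5000 = 10657.5000
edge 4: (11,36)→(3.5,28.5)  cross = 11·28.5 − 3.5·36 = 187.5000; (r_i+r_j)·cross = 14.5·187.5000 = 2718.7500
Σcross = 426.7500 → A = |Σcross|/2 = 213.3750 mm²
Σ(r_i+r_j)·cross = 14865.3750 → first moment M = |Σ|/6 = 2477.5625
R_c = M/A = 2477.5625/213.3750 = 11.6113 mm
θ = 76° = 1.326450 rad
V = θ·R_c·A = 1.326450·11.6113·213.3750 = 3286.363 mm³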